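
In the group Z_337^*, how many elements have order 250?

0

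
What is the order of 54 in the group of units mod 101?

25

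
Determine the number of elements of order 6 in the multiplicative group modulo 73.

2

φ(73) = 73 − 1 = 72 = 2^3 · 3^2.
(Z/73Z)^× is cyclic (|G| = 72); a cyclic group of order m has exactly φ(d) elements of each order d | m, and none otherwise.
6 = 2 · 3 divides 72, and φ(6) = 2.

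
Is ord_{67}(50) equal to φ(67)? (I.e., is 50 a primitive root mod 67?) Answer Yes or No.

Yes

φ(67) = 67 − 1 = 66 = 2 · 3 · 11.
Test 50^(66/q) mod 67 for each prime factor q of 66:
50^33 ≡ 66 (mod 67)  [q = 2: ≢ 1 ✓]
50^22 ≡ 37 (mod 67)  [q = 3: ≢ 1 ✓]
50^6 ≡ 15 (mod 67)  [q = 11: ≢ 1 ✓]
Every test exponent gives a nontrivial residue, hence 50 generates the full group.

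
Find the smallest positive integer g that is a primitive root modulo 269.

φ(269) = 269 − 1 = 268 = 2^2 · 67.
g is a primitive root iff g^(268/q) ≢ 1 (mod 269) for each prime q ∈ {2, 67}.
g = 2: 2^134 ≡ 268; 2^4 ≡ 16 — none is 1, so 2 is a primitive root.
Hence the least primitive root of 269 is 2.

2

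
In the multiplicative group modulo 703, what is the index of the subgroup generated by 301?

18

ord(301) | φ(703) = φ(19·37) = (19−1)·(37−1) = 18·36 = 648 = 2^3 · 3^4.
Divisors of 648: 1, 2, 3, 4, 6, 8, 9, 12, 18, 24, 27, 36, 54, 72, 81, 108, 162, 216, 324, 648.
Evaluate successive powers at the divisors of 648:
301^1 ≡ 301 (mod 703)
301^2 ≡ 617 (mod 703)
301^3 ≡ 125 (mod 703)
301^4 ≡ 366 (mod 703)
301^6 ≡ 159 (mod 703)
301^8 ≡ 386 (mod 703)
301^9 ≡ 191 (mod 703)
301^12 ≡ 676 (mod 703)
301^18 ≡ 628 (mod 703)
301^24 ≡ 26 (mod 703)
301^27 ≡ 438 (mod 703)
301^36 ≡ 1 (mod 703) ✓
So ord_703(301) = 36, hence |⟨301⟩| = 36.
Index = |(Z/703Z)^×| / |⟨301⟩| = 648 / 36 = 18.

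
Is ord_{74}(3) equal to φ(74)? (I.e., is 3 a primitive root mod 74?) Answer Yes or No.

No

φ(74) = φ(2)·φ(37) = 1·36 = 36 = 2^2 · 3^2.
It suffices to check that the order of 3 is not a proper divisor of 36: compute 3^(36/q) for q ∈ {2, 3}.
3^18 ≡ 1 (mod 74)  [q = 2: ≡ 1 ✗]
3^12 ≡ 47 (mod 74)  [q = 3: ≢ 1 ✓]
Since 3^18 ≡ 1, the order of 3 divides 18 < 36, so 3 is not a primitive root.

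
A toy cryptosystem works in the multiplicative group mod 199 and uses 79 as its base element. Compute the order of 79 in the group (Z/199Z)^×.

The order of 79 must divide φ(199) = 199 − 1 = 198 = 2 · 3^2 · 11.
Divisors of 198: 1, 2, 3, 6, 9, 11, 18, 22, 33, 66, 99, 198.
Compute 79^d (mod 199) for the divisors d until we hit 1:
79^1 ≡ 79 (mod 199)
79^2 ≡ 72 (mod 199)
79^3 ≡ 116 (mod 199)
79^6 ≡ 123 (mod 199)
79^9 ≡ 139 (mod 199)
79^11 ≡ 58 (mod 199)
79^18 ≡ 18 (mod 199)
79^22 ≡ 180 (mod 199)
79^33 ≡ 92 (mod 199)
79^66 ≡ 106 (mod 199)
79^99 ≡ 1 (mod 199) ✓
Hence ord(79) = 99.

99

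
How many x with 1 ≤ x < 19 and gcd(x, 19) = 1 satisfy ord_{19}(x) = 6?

φ(19) = 19 − 1 = 18 = 2 · 3^2.
Since (Z/19Z)^× is cyclic of order 18, the number of elements of order d is φ(d) when d | 18 and 0 otherwise.
6 = 2 · 3 divides 18, and φ(6) = 2.

2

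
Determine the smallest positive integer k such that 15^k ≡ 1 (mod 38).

18

The order of 15 must divide φ(38) = φ(2)·φ(19) = 1·18 = 18 = 2 · 3^2.
Divisors of 18: 1, 2, 3, 6, 9, 18.
Check 15^d mod 38 for each divisor in increasing order:
15^1 ≡ 15 (mod 38)
15^2 ≡ 35 (mod 38)
15^3 ≡ 31 (mod 38)
15^6 ≡ 11 (mod 38)
15^9 ≡ 37 (mod 38)
15^18 ≡ 1 (mod 38) ✓
The smallest such exponent is 18, so the order of 15 is 18.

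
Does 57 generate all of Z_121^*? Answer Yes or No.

φ(121) = φ(11^2) = 11·(11−1) = 110 = 2 · 5 · 11.
It suffices to check that the order of 57 is not a proper divisor of 110: compute 57^(110/q) for q ∈ {2, 5, 11}.
57^55 ≡ 120 (mod 121)  [q = 2: ≢ 1 ✓]
57^22 ≡ 81 (mod 121)  [q = 5: ≢ 1 ✓]
57^10 ≡ 89 (mod 121)  [q = 11: ≢ 1 ✓]
None equal 1, so ord_121(57) = 110: 57 is a primitive root.

Yes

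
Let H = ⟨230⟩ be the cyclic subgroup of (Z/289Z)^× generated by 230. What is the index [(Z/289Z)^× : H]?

2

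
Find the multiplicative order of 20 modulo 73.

Since 20 ∈ (Z/73Z)^×, its order divides φ(73) = 73 − 1 = 72 = 2^3 · 3^2.
Divisors of 72: 1, 2, 3, 4, 6, 8, 9, 12, 18, 24, 36, 72.
Evaluate successive powers at the divisors of 72:
20^1 ≡ 20
20^2 ≡ 35
20^3 ≡ 43
20^4 ≡ 57
20^6 ≡ 24
20^8 ≡ 37
20^9 ≡ 10
20^12 ≡ 65
20^18 ≡ 27
20^24 ≡ 64
20^36 ≡ 72
20^72 ≡ 1
Therefore the multiplicative order of 20 modulo 73 is 72.

72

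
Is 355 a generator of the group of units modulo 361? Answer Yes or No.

Yes

φ(361) = φ(19^2) = 19·(19−1) = 342 = 2 · 3^2 · 19.
An element g generates (Z/361Z)^× iff g^(342/q) ≢ 1 (mod 361) for each prime q ∈ {2, 3, 19}.
355^171 ≡ 360 (mod 361)  [q = 2: ≢ 1 ✓]
355^114 ≡ 68 (mod 361)  [q = 3: ≢ 1 ✓]
355^18 ≡ 39 (mod 361)  [q = 19: ≢ 1 ✓]
Every test exponent gives a nontrivial residue, hence 355 generates the full group.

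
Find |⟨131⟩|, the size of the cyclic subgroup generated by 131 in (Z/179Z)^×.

178

By Lagrange's theorem, ord_179(131) divides φ(179) = 179 − 1 = 178 = 2 · 89.
Divisors of 178: 1, 2, 89, 178.
Test each divisor d:
131^1 ≡ 131 (mod 179)
131^2 ≡ 156 (mod 179)
131^89 ≡ 178 (mod 179)
131^178 ≡ 1 (mod 179) ✓
Hence ord(131) = 178.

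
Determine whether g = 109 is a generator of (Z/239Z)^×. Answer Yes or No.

No

φ(239) = 239 − 1 = 238 = 2 · 7 · 17.
Test 109^(238/q) mod 239 for each prime factor q of 238:
109^119 ≡ 1 (mod 239)  [q = 2: ≡ 1 ✗]
109^34 ≡ 98 (mod 239)  [q = 7: ≢ 1 ✓]
109^14 ≡ 51 (mod 239)  [q = 17: ≢ 1 ✓]
The check at q = 2 fails, so 109 generates a proper subgroup.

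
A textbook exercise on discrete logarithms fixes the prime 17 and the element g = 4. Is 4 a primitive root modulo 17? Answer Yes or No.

φ(17) = 17 − 1 = 16 = 2^4.
Test 4^(16/q) mod 17 for each prime factor q of 16:
4^8 ≡ 1 (mod 17)  [q = 2: ≡ 1 ✗]
4^8 ≡ 1 shows ord(4) | 8, strictly less than φ(17); not a primitive root.

No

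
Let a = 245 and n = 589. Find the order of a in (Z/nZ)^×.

45

The order of 245 must divide φ(589) = φ(19·31) = (19−1)·(31−1) = 18·30 = 540 = 2^2 · 3^3 · 5.
Divisors of 540: 1, 2, 3, 4, 5, 6, 9, 10, 12, 15, 18, 20, 27, 30, 36, 45, 54, 60, 90, 108, 135, 180, 270, 540.
Check 245^d mod 589 for each divisor in increasing order:
245^1 ≡ 245 (mod 589)
245^2 ≡ 536 (mod 589)
245^3 ≡ 562 (mod 589)
245^4 ≡ 453 (mod 589)
245^5 ≡ 253 (mod 589)
245^6 ≡ 140 (mod 589)
245^9 ≡ 343 (mod 589)
245^10 ≡ 397 (mod 589)
245^12 ≡ 163 (mod 589)
245^15 ≡ 311 (mod 589)
245^18 ≡ 438 (mod 589)
245^20 ≡ 346 (mod 589)
245^27 ≡ 39 (mod 589)
245^30 ≡ 125 (mod 589)
245^36 ≡ 419 (mod 589)
245^45 ≡ 1 (mod 589) ✓
Hence ord(245) = 45.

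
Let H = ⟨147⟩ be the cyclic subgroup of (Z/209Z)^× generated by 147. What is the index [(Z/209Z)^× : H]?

2

By Lagrange's theorem, ord_209(147) divides φ(209) = φ(11·19) = (11−1)·(19−1) = 10·18 = 180 = 2^2 · 3^2 · 5.
Divisors of 180: 1, 2, 3, 4, 5, 6, 9, 10, 12, 15, 18, 20, 30, 36, 45, 60, 90, 180.
Check 147^d mod 209 for each divisor in increasing order:
147^1 ≡ 147
147^2 ≡ 82
147^3 ≡ 141
147^4 ≡ 36
147^5 ≡ 67
147^6 ≡ 26
147^9 ≡ 113
147^10 ≡ 100
147^12 ≡ 49
147^15 ≡ 12
147^18 ≡ 20
147^20 ≡ 177
147^30 ≡ 144
147^36 ≡ 191
147^45 ≡ 56
147^60 ≡ 45
147^90 ≡ 1
The order of 147 is 90, so the subgroup it generates has 90 elements.
[(Z/209Z)^× : ⟨147⟩] = 180/90 = 2.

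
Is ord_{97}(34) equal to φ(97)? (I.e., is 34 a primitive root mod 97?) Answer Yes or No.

No

φ(97) = 97 − 1 = 96 = 2^5 · 3.
It suffices to check that the order of 34 is not a proper divisor of 96: compute 34^(96/q) for q ∈ {2, 3}.
34^48 ≡ 96 (mod 97)  [q = 2: ≢ 1 ✓]
34^32 ≡ 1 (mod 97)  [q = 3: ≡ 1 ✗]
Since 34^32 ≡ 1, the order of 34 divides 32 < 96, so 34 is not a primitive root.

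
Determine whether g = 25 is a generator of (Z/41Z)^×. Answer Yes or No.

φ(41) = 41 − 1 = 40 = 2^3 · 5.
It suffices to check that the order of 25 is not a proper divisor of 40: compute 25^(40/q) for q ∈ {2, 5}.
25^20 ≡ 1 (mod 41)  [q = 2: ≡ 1 ✗]
25^8 ≡ 37 (mod 41)  [q = 5: ≢ 1 ✓]
25^20 ≡ 1 shows ord(25) | 20, strictly less than φ(41); not a primitive root.

No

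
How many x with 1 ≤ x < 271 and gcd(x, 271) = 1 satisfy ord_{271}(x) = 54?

18

φ(271) = 271 − 1 = 270 = 2 · 3^3 · 5.
Since (Z/271Z)^× is cyclic of order 270, the number of elements of order d is φ(d) when d | 270 and 0 otherwise.
54 = 2 · 3^3 divides 270, and φ(54) = 18.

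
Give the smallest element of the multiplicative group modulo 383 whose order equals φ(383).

5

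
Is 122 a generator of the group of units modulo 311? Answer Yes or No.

Yes

φ(311) = 311 − 1 = 310 = 2 · 5 · 31.
122 is a primitive root mod 311 iff 122^(φ(311)/q) ≢ 1 for every prime q | φ(311), i.e. q ∈ {2, 5, 31}.
122^155 ≡ 310 (mod 311)  [q = 2: ≢ 1 ✓]
122^62 ≡ 52 (mod 311)  [q = 5: ≢ 1 ✓]
122^10 ≡ 234 (mod 311)  [q = 31: ≢ 1 ✓]
Every test exponent gives a nontrivial residue, hence 122 generates the full group.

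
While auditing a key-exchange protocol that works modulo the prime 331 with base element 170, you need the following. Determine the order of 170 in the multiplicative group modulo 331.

ord(170) | φ(331) = 331 − 1 = 330 = 2 · 3 · 5 · 11.
Divisors of 330: 1, 2, 3, 5, 6, 10, 11, 15, 22, 30, 33, 55, 66, 110, 165, 330.
Evaluate successive powers at the divisors of 330:
170^1 ≡ 170 (mod 331)
170^2 ≡ 103 (mod 331)
170^3 ≡ 298 (mod 331)
170^5 ≡ 242 (mod 331)
170^6 ≡ 96 (mod 331)
170^10 ≡ 308 (mod 331)
170^11 ≡ 62 (mod 331)
170^15 ≡ 61 (mod 331)
170^22 ≡ 203 (mod 331)
170^30 ≡ 80 (mod 331)
170^33 ≡ 8 (mod 331)
170^55 ≡ 300 (mod 331)
170^66 ≡ 64 (mod 331)
170^110 ≡ 299 (mod 331)
170^165 ≡ 330 (mod 331)
170^330 ≡ 1 (mod 331) ✓
Hence ord(170) = 330.

330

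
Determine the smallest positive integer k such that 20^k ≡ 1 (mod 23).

22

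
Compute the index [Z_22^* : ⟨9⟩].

Since 9 ∈ (Z/22Z)^×, its order divides φ(22) = φ(2)·φ(11) = 1·10 = 10 = 2 · 5.
Divisors of 10: 1, 2, 5, 10.
Evaluate successive powers at the divisors of 10:
9^1 ≡ 9
9^2 ≡ 15
9^5 ≡ 1
Thus |⟨9⟩| = ord(9) = 5.
The index is φ(22) / ord(9) = 10 / 5 = 2.

2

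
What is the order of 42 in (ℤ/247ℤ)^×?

By Lagrange's theorem, ord_247(42) divides φ(247) = φ(13·19) = (13−1)·(19−1) = 12·18 = 216 = 2^3 · 3^3.
Divisors of 216: 1, 2, 3, 4, 6, 8, 9, 12, 18, 24, 27, 36, 54, 72, 108, 216.
Test each divisor d:
42^1 ≡ 42 (mod 247)
42^2 ≡ 35 (mod 247)
42^3 ≡ 235 (mod 247)
42^4 ≡ 237 (mod 247)
42^6 ≡ 144 (mod 247)
42^8 ≡ 100 (mod 247)
42^9 ≡ 1 (mod 247) ✓
Therefore the multiplicative order of 42 modulo 247 is 9.

9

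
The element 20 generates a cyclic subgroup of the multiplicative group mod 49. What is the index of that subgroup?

3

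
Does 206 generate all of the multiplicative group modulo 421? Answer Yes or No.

No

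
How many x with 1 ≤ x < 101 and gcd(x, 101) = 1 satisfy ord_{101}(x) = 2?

1

φ(101) = 101 − 1 = 100 = 2^2 · 5^2.
(Z/101Z)^× is cyclic (|G| = 100); a cyclic group of order m has exactly φ(d) elements of each order d | m, and none otherwise.
2 | 100, and φ(2) = 2 − 1 = 1.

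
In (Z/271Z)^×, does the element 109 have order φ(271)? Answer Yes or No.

Yes

φ(271) = 271 − 1 = 270 = 2 · 3^3 · 5.
Test 109^(270/q) mod 271 for each prime factor q of 270:
109^135 ≡ 270 (mod 271)  [q = 2: ≢ 1 ✓]
109^90 ≡ 242 (mod 271)  [q = 3: ≢ 1 ✓]
109^54 ≡ 100 (mod 271)  [q = 5: ≢ 1 ✓]
Every test exponent gives a nontrivial residue, hence 109 generates the full group.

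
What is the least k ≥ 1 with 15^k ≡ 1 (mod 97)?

Since 15 ∈ (Z/97Z)^×, its order divides φ(97) = 97 − 1 = 96 = 2^5 · 3.
Divisors of 96: 1, 2, 3, 4, 6, 8, 12, 16, 24, 32, 48, 96.
Compute 15^d (mod 97) for the divisors d until we hit 1:
15^1 ≡ 15 (mod 97)
15^2 ≡ 31 (mod 97)
15^3 ≡ 77 (mod 97)
15^4 ≡ 88 (mod 97)
15^6 ≡ 12 (mod 97)
15^8 ≡ 81 (mod 97)
15^12 ≡ 47 (mod 97)
15^16 ≡ 62 (mod 97)
15^24 ≡ 75 (mod 97)
15^32 ≡ 61 (mod 97)
15^48 ≡ 96 (mod 97)
15^96 ≡ 1 (mod 97) ✓
So ord_97(15) = 96.

96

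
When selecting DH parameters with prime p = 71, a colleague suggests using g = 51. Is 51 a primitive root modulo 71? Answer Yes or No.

No

φ(71) = 71 − 1 = 70 = 2 · 5 · 7.
51 is a primitive root mod 71 iff 51^(φ(71)/q) ≢ 1 for every prime q | φ(71), i.e. q ∈ {2, 5, 7}.
51^35 ≡ 70 (mod 71)  [q = 2: ≢ 1 ✓]
51^14 ≡ 1 (mod 71)  [q = 5: ≡ 1 ✗]
51^10 ≡ 48 (mod 71)  [q = 7: ≢ 1 ✓]
The check at q = 5 fails, so 51 generates a proper subgroup.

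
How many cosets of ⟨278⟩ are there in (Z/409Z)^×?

2

By Lagrange's theorem, ord_409(278) divides φ(409) = 409 − 1 = 408 = 2^3 · 3 · 17.
Divisors of 408: 1, 2, 3, 4, 6, 8, 12, 17, 24, 34, 51, 68, 102, 136, 204, 408.
Check 278^d mod 409 for each divisor in increasing order:
278^1 ≡ 278 (mod 409)
278^2 ≡ 392 (mod 409)
278^3 ≡ 182 (mod 409)
278^4 ≡ 289 (mod 409)
278^6 ≡ 404 (mod 409)
278^8 ≡ 85 (mod 409)
278^12 ≡ 25 (mod 409)
278^17 ≡ 360 (mod 409)
278^24 ≡ 216 (mod 409)
278^34 ≡ 356 (mod 409)
278^51 ≡ 143 (mod 409)
278^68 ≡ 355 (mod 409)
278^102 ≡ 408 (mod 409)
278^136 ≡ 53 (mod 409)
278^204 ≡ 1 (mod 409) ✓
Thus |⟨278⟩| = ord(278) = 204.
The index is φ(409) / ord(278) = 408 / 204 = 2.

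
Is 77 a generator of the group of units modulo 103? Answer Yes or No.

Yes

φ(103) = 103 − 1 = 102 = 2 · 3 · 17.
77 is a primitive root mod 103 iff 77^(φ(103)/q) ≢ 1 for every prime q | φ(103), i.e. q ∈ {2, 3, 17}.
77^51 ≡ 102 (mod 103)  [q = 2: ≢ 1 ✓]
77^34 ≡ 46 (mod 103)  [q = 3: ≢ 1 ✓]
77^6 ≡ 30 (mod 103)  [q = 17: ≢ 1 ✓]
All checks pass, so 77 has order 102 and is a primitive root modulo 103.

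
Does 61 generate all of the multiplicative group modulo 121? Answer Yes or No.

Yes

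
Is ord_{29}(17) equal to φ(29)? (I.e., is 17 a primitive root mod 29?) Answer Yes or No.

No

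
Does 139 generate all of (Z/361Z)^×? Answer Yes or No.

No

φ(361) = φ(19^2) = 19·(19−1) = 342 = 2 · 3^2 · 19.
Test 139^(342/q) mod 361 for each prime factor q of 342:
139^171 ≡ 1 (mod 361)  [q = 2: ≡ 1 ✗]
139^114 ≡ 68 (mod 361)  [q = 3: ≢ 1 ✓]
139^18 ≡ 77 (mod 361)  [q = 19: ≢ 1 ✓]
Since 139^171 ≡ 1, the order of 139 divides 171 < 342, so 139 is not a primitive root.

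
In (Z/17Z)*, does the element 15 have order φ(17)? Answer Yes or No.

No

φ(17) = 17 − 1 = 16 = 2^4.
15 is a primitive root mod 17 iff 15^(φ(17)/q) ≢ 1 for every prime q | φ(17), i.e. q ∈ {2}.
15^8 ≡ 1 (mod 17)  [q = 2: ≡ 1 ✗]
The check at q = 2 fails, so 15 generates a proper subgroup.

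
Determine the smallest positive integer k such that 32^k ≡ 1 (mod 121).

22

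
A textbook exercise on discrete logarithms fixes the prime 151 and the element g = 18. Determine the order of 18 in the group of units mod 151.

75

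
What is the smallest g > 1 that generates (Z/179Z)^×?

2

φ(179) = 179 − 1 = 178 = 2 · 89.
Test candidates g = 2, 3, … against the prime factors q ∈ {2, 89} of φ(179): g is a generator iff g^(178/q) ≢ 1 for every such q.
g = 2: 2^89 ≡ 178; 2^2 ≡ 4 — none is 1, so 2 is a primitive root.
The smallest primitive root modulo 179 is 2.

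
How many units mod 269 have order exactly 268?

φ(269) = 269 − 1 = 268 = 2^2 · 67.
In a cyclic group of order 268, there are φ(d) elements of order d for each divisor d of 268, and zero for non-divisors.
268 = 2^2 · 67 divides 268, and φ(268) = 132.

132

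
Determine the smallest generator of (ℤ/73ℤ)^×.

φ(73) = 73 − 1 = 72 = 2^3 · 3^2.
Test candidates g = 2, 3, … against the prime factors q ∈ {2, 3} of φ(73): g is a generator iff g^(72/q) ≢ 1 for every such q.
g = 2: 2^36 ≡ 1 — hits 1, so not a primitive root.
g = 3: 3^36 ≡ 1 — hits 1, so not a primitive root.
g = 4: 4^36 ≡ 1 — hits 1, so not a primitive root.
g = 5: 5^36 ≡ 72; 5^24 ≡ 8 — none is 1, so 5 is a primitive root.
Hence the least primitive root of 73 is 5.

5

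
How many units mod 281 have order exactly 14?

6

φ(281) = 281 − 1 = 280 = 2^3 · 5 · 7.
Since (Z/281Z)^× is cyclic of order 280, the number of elements of order d is φ(d) when d | 280 and 0 otherwise.
14 = 2 · 7 divides 280, and φ(14) = 6.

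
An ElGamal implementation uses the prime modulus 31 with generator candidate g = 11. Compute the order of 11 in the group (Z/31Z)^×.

30

ord(11) | φ(31) = 31 − 1 = 30 = 2 · 3 · 5.
Divisors of 30: 1, 2, 3, 5, 6, 10, 15, 30.
Evaluate successive powers at the divisors of 30:
11^1 ≡ 11 (mod 31)
11^2 ≡ 28 (mod 31)
11^3 ≡ 29 (mod 31)
11^5 ≡ 6 (mod 31)
11^6 ≡ 4 (mod 31)
11^10 ≡ 5 (mod 31)
11^15 ≡ 30 (mod 31)
11^30 ≡ 1 (mod 31) ✓
Therefore the multiplicative order of 11 modulo 31 is 30.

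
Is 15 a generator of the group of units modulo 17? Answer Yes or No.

No

φ(17) = 17 − 1 = 16 = 2^4.
It suffices to check that the order of 15 is not a proper divisor of 16: compute 15^(16/q) for q ∈ {2}.
15^8 ≡ 1 (mod 17)  [q = 2: ≡ 1 ✗]
15^8 ≡ 1 shows ord(15) | 8, strictly less than φ(17); not a primitive root.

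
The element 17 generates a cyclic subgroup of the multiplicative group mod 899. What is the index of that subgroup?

14

Since 17 ∈ (Z/899Z)^×, its order divides φ(899) = φ(29·31) = (29−1)·(31−1) = 28·30 = 840 = 2^3 · 3 · 5 · 7.
Divisors of 840: 1, 2, 3, 4, 5, 6, 7, 8, 10, 12, 14, 15, 20, 21, 24, 28, 30, 35, 40, 42, 56, 60, 70, 84, 105, 120, 140, 168, 210, 280, 420, 840.
Evaluate successive powers at the divisors of 840:
17^1 ≡ 17 (mod 899)
17^2 ≡ 289 (mod 899)
17^3 ≡ 418 (mod 899)
17^4 ≡ 813 (mod 899)
17^5 ≡ 336 (mod 899)
17^6 ≡ 318 (mod 899)
17^7 ≡ 12 (mod 899)
17^8 ≡ 204 (mod 899)
17^10 ≡ 521 (mod 899)
17^12 ≡ 436 (mod 899)
17^14 ≡ 144 (mod 899)
17^15 ≡ 650 (mod 899)
17^20 ≡ 842 (mod 899)
17^21 ≡ 829 (mod 899)
17^24 ≡ 407 (mod 899)
17^28 ≡ 59 (mod 899)
17^30 ≡ 869 (mod 899)
17^35 ≡ 708 (mod 899)
17^40 ≡ 552 (mod 899)
17^42 ≡ 405 (mod 899)
17^56 ≡ 784 (mod 899)
17^60 ≡ 1 (mod 899) ✓
So ord_899(17) = 60, hence |⟨17⟩| = 60.
Index = |(Z/899Z)^×| / |⟨17⟩| = 840 / 60 = 14.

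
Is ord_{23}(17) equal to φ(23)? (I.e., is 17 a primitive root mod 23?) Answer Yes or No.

Yes

φ(23) = 23 − 1 = 22 = 2 · 11.
17 is a primitive root mod 23 iff 17^(φ(23)/q) ≢ 1 for every prime q | φ(23), i.e. q ∈ {2, 11}.
17^11 ≡ 22 (mod 23)  [q = 2: ≢ 1 ✓]
17^2 ≡ 13 (mod 23)  [q = 11: ≢ 1 ✓]
Every test exponent gives a nontrivial residue, hence 17 generates the full group.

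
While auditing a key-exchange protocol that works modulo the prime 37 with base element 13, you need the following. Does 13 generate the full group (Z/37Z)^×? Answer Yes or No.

φ(37) = 37 − 1 = 36 = 2^2 · 3^2.
It suffices to check that the order of 13 is not a proper divisor of 36: compute 13^(36/q) for q ∈ {2, 3}.
13^18 ≡ 36 (mod 37)  [q = 2: ≢ 1 ✓]
13^12 ≡ 10 (mod 37)  [q = 3: ≢ 1 ✓]
None equal 1, so ord_37(13) = 36: 13 is a primitive root.

Yes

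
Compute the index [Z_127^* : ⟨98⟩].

The order of 98 must divide φ(127) = 127 − 1 = 126 = 2 · 3^2 · 7.
Divisors of 126: 1, 2, 3, 6, 7, 9, 14, 18, 21, 42, 63, 126.
Test each divisor d:
98^1 ≡ 98
98^2 ≡ 79
98^3 ≡ 122
98^6 ≡ 25
98^7 ≡ 37
98^9 ≡ 2
98^14 ≡ 99
98^18 ≡ 4
98^21 ≡ 107
98^42 ≡ 19
98^63 ≡ 1
Thus |⟨98⟩| = ord(98) = 63.
The index is φ(127) / ord(98) = 126 / 63 = 2.

2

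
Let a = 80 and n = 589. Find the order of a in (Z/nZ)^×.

The order of 80 must divide φ(589) = φ(19·31) = (19−1)·(31−1) = 18·30 = 540 = 2^2 · 3^3 · 5.
Divisors of 540: 1, 2, 3, 4, 5, 6, 9, 10, 12, 15, 18, 20, 27, 30, 36, 45, 54, 60, 90, 108, 135, 180, 270, 540.
Check 80^d mod 589 for each divisor in increasing order:
80^1 ≡ 80
80^2 ≡ 510
80^3 ≡ 159
80^4 ≡ 351
80^5 ≡ 397
80^6 ≡ 543
80^9 ≡ 343
80^10 ≡ 346
80^12 ≡ 349
80^15 ≡ 125
80^18 ≡ 438
80^20 ≡ 149
80^27 ≡ 39
80^30 ≡ 311
80^36 ≡ 419
80^45 ≡ 1
Hence ord(80) = 45.

45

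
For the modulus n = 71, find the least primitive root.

7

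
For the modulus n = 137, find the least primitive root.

φ(137) = 137 − 1 = 136 = 2^3 · 17.
Test candidates g = 2, 3, … against the prime factors q ∈ {2, 17} of φ(137): g is a generator iff g^(136/q) ≢ 1 for every such q.
g = 2: 2^68 ≡ 1 — hits 1, so not a primitive root.
g = 3: 3^68 ≡ 136; 3^8 ≡ 122 — none is 1, so 3 is a primitive root.
The smallest primitive root modulo 137 is 3.

3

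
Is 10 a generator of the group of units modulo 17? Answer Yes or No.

Yes

φ(17) = 17 − 1 = 16 = 2^4.
It suffices to check that the order of 10 is not a proper divisor of 16: compute 10^(16/q) for q ∈ {2}.
10^8 ≡ 16 (mod 17)  [q = 2: ≢ 1 ✓]
Every test exponent gives a nontrivial residue, hence 10 generates the full group.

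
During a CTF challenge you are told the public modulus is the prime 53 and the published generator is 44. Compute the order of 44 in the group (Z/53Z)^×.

By Lagrange's theorem, ord_53(44) divides φ(53) = 53 − 1 = 52 = 2^2 · 13.
Divisors of 52: 1, 2, 4, 13, 26, 52.
Test each divisor d:
44^1 ≡ 44
44^2 ≡ 28
44^4 ≡ 42
44^13 ≡ 1
Hence ord(44) = 13.

13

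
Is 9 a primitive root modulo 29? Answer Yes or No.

No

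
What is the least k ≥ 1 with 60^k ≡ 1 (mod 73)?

72

The order of 60 must divide φ(73) = 73 − 1 = 72 = 2^3 · 3^2.
Divisors of 72: 1, 2, 3, 4, 6, 8, 9, 12, 18, 24, 36, 72.
Test each divisor d:
60^1 ≡ 60 (mod 73)
60^2 ≡ 23 (mod 73)
60^3 ≡ 66 (mod 73)
60^4 ≡ 18 (mod 73)
60^6 ≡ 49 (mod 73)
60^8 ≡ 32 (mod 73)
60^9 ≡ 22 (mod 73)
60^12 ≡ 65 (mod 73)
60^18 ≡ 46 (mod 73)
60^24 ≡ 64 (mod 73)
60^36 ≡ 72 (mod 73)
60^72 ≡ 1 (mod 73) ✓
Therefore the multiplicative order of 60 modulo 73 is 72.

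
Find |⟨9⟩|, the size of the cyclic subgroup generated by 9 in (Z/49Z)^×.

21

By Lagrange's theorem, ord_49(9) divides φ(49) = φ(7^2) = 7·(7−1) = 42 = 2 · 3 · 7.
Divisors of 42: 1, 2, 3, 6, 7, 14, 21, 42.
Evaluate successive powers at the divisors of 42:
9^1 ≡ 9
9^2 ≡ 32
9^3 ≡ 43
9^6 ≡ 36
9^7 ≡ 30
9^14 ≡ 18
9^21 ≡ 1
The smallest such exponent is 21, so the order of 9 is 21.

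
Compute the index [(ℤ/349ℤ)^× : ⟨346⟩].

4

The order of 346 must divide φ(349) = 349 − 1 = 348 = 2^2 · 3 · 29.
Divisors of 348: 1, 2, 3, 4, 6, 12, 29, 58, 87, 116, 174, 348.
Compute 346^d (mod 349) for the divisors d until we hit 1:
346^1 ≡ 346 (mod 349)
346^2 ≡ 9 (mod 349)
346^3 ≡ 322 (mod 349)
346^4 ≡ 81 (mod 349)
346^6 ≡ 31 (mod 349)
346^12 ≡ 263 (mod 349)
346^29 ≡ 122 (mod 349)
346^58 ≡ 226 (mod 349)
346^87 ≡ 1 (mod 349) ✓
Thus |⟨346⟩| = ord(346) = 87.
Index = |(Z/349Z)^×| / |⟨346⟩| = 348 / 87 = 4.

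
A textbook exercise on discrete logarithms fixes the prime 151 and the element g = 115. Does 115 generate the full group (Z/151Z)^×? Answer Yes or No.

Yes

φ(151) = 151 − 1 = 150 = 2 · 3 · 5^2.
Test 115^(150/q) mod 151 for each prime factor q of 150:
115^75 ≡ 150 (mod 151)  [q = 2: ≢ 1 ✓]
115^50 ≡ 118 (mod 151)  [q = 3: ≢ 1 ✓]
115^30 ≡ 8 (mod 151)  [q = 5: ≢ 1 ✓]
All checks pass, so 115 has order 150 and is a primitive root modulo 151.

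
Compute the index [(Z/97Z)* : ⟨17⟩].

1

By Lagrange's theorem, ord_97(17) divides φ(97) = 97 − 1 = 96 = 2^5 · 3.
Divisors of 96: 1, 2, 3, 4, 6, 8, 12, 16, 24, 32, 48, 96.
Compute 17^d (mod 97) for the divisors d until we hit 1:
17^1 ≡ 17 (mod 97)
17^2 ≡ 95 (mod 97)
17^3 ≡ 63 (mod 97)
17^4 ≡ 4 (mod 97)
17^6 ≡ 89 (mod 97)
17^8 ≡ 16 (mod 97)
17^12 ≡ 64 (mod 97)
17^16 ≡ 62 (mod 97)
17^24 ≡ 22 (mod 97)
17^32 ≡ 61 (mod 97)
17^48 ≡ 96 (mod 97)
17^96 ≡ 1 (mod 97) ✓
So ord_97(17) = 96, hence |⟨17⟩| = 96.
[(Z/97Z)^× : ⟨17⟩] = 96/96 = 1.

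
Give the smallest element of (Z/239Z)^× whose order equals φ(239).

φ(239) = 239 − 1 = 238 = 2 · 7 · 17.
g is a primitive root iff g^(238/q) ≢ 1 (mod 239) for each prime q ∈ {2, 7, 17}.
g = 2: 2^119 ≡ 1 — hits 1, so not a primitive root.
g = 3: 3^119 ≡ 1 — hits 1, so not a primitive root.
g = 4: 4^119 ≡ 1 — hits 1, so not a primitive root.
g = 5: 5^119 ≡ 1 — hits 1, so not a primitive root.
g = 6: 6^119 ≡ 1 — hits 1, so not a primitive root.
g = 7: 7^119 ≡ 238; 7^34 ≡ 24; 7^14 ≡ 211 — none is 1, so 7 is a primitive root.
So 7 is the smallest generator of (Z/239Z)^×.

7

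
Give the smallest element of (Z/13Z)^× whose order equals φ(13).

φ(13) = 13 − 1 = 12 = 2^2 · 3.
g is a primitive root iff g^(12/q) ≢ 1 (mod 13) for each prime q ∈ {2, 3}.
g = 2: 2^6 ≡ 12; 2^4 ≡ 3 — none is 1, so 2 is a primitive root.
The smallest primitive root modulo 13 is 2.

2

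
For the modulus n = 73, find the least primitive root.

5

φ(73) = 73 − 1 = 72 = 2^3 · 3^2.
g is a primitive root iff g^(72/q) ≢ 1 (mod 73) for each prime q ∈ {2, 3}.
g = 2: 2^36 ≡ 1 — hits 1, so not a primitive root.
g = 3: 3^36 ≡ 1 — hits 1, so not a primitive root.
g = 4: 4^36 ≡ 1 — hits 1, so not a primitive root.
g = 5: 5^36 ≡ 72; 5^24 ≡ 8 — none is 1, so 5 is a primitive root.
The smallest primitive root modulo 73 is 5.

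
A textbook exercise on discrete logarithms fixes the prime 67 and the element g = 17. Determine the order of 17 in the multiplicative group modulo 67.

The order of 17 must divide φ(67) = 67 − 1 = 66 = 2 · 3 · 11.
Divisors of 66: 1, 2, 3, 6, 11, 22, 33, 66.
Evaluate successive powers at the divisors of 66:
17^1 ≡ 17 (mod 67)
17^2 ≡ 21 (mod 67)
17^3 ≡ 22 (mod 67)
17^6 ≡ 15 (mod 67)
17^11 ≡ 29 (mod 67)
17^22 ≡ 37 (mod 67)
17^33 ≡ 1 (mod 67) ✓
Therefore the multiplicative order of 17 modulo 67 is 33.

33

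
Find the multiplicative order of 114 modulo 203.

Since 114 ∈ (Z/203Z)^×, its order divides φ(203) = φ(7·29) = (7−1)·(29−1) = 6·28 = 168 = 2^3 · 3 · 7.
Divisors of 168: 1, 2, 3, 4, 6, 7, 8, 12, 14, 21, 24, 28, 42, 56, 84, 168.
Check 114^d mod 203 for each divisor in increasing order:
114^1 ≡ 114
114^2 ≡ 4
114^3 ≡ 50
114^4 ≡ 16
114^6 ≡ 64
114^7 ≡ 191
114^8 ≡ 53
114^12 ≡ 36
114^14 ≡ 144
114^21 ≡ 99
114^24 ≡ 78
114^28 ≡ 30
114^42 ≡ 57
114^56 ≡ 88
114^84 ≡ 1
So ord_203(114) = 84.

84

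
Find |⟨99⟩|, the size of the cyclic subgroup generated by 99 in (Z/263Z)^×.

The order of 99 must divide φ(263) = 263 − 1 = 262 = 2 · 131.
Divisors of 262: 1, 2, 131, 262.
Check 99^d mod 263 for each divisor in increasing order:
99^1 ≡ 99 (mod 263)
99^2 ≡ 70 (mod 263)
99^131 ≡ 1 (mod 263) ✓
Therefore the multiplicative order of 99 modulo 263 is 131.

131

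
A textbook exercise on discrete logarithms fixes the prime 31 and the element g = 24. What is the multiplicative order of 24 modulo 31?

30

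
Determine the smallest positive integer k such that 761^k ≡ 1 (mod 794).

99

ord(761) | φ(794) = φ(2)·φ(397) = 1·396 = 396 = 2^2 · 3^2 · 11.
Divisors of 396: 1, 2, 3, 4, 6, 9, 11, 12, 18, 22, 33, 36, 44, 66, 99, 132, 198, 396.
Evaluate successive powers at the divisors of 396:
761^1 ≡ 761
761^2 ≡ 295
761^3 ≡ 587
761^4 ≡ 479
761^6 ≡ 767
761^9 ≡ 31
761^11 ≡ 411
761^12 ≡ 729
761^18 ≡ 167
761^22 ≡ 593
761^33 ≡ 759
761^36 ≡ 99
761^44 ≡ 701
761^66 ≡ 431
761^99 ≡ 1
The smallest such exponent is 99, so the order of 761 is 99.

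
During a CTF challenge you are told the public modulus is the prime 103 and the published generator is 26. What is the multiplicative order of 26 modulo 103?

The order of 26 must divide φ(103) = 103 − 1 = 102 = 2 · 3 · 17.
Divisors of 102: 1, 2, 3, 6, 17, 34, 51, 102.
Test each divisor d:
26^1 ≡ 26
26^2 ≡ 58
26^3 ≡ 66
26^6 ≡ 30
26^17 ≡ 56
26^34 ≡ 46
26^51 ≡ 1
The smallest such exponent is 51, so the order of 26 is 51.

51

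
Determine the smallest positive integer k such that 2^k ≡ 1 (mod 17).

8

Since 2 ∈ (Z/17Z)^×, its order divides φ(17) = 17 − 1 = 16 = 2^4.
Divisors of 16: 1, 2, 4, 8, 16.
Evaluate successive powers at the divisors of 16:
2^1 ≡ 2 (mod 17)
2^2 ≡ 4 (mod 17)
2^4 ≡ 16 (mod 17)
2^8 ≡ 1 (mod 17) ✓
The smallest such exponent is 8, so the order of 2 is 8.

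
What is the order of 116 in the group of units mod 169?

26

Since 116 ∈ (Z/169Z)^×, its order divides φ(169) = φ(13^2) = 13·(13−1) = 156 = 2^2 · 3 · 13.
Divisors of 156: 1, 2, 3, 4, 6, 12, 13, 26, 39, 52, 78, 156.
Compute 116^d (mod 169) for the divisors d until we hit 1:
116^1 ≡ 116
116^2 ≡ 105
116^3 ≡ 12
116^4 ≡ 40
116^6 ≡ 144
116^12 ≡ 118
116^13 ≡ 168
116^26 ≡ 1
Hence ord(116) = 26.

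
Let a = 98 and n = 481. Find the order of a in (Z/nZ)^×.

36

ord(98) | φ(481) = φ(13·37) = (13−1)·(37−1) = 12·36 = 432 = 2^4 · 3^3.
Divisors of 432: 1, 2, 3, 4, 6, 8, 9, 12, 16, 18, 24, 27, 36, 48, 54, 72, 108, 144, 216, 432.
Compute 98^d (mod 481) for the divisors d until we hit 1:
98^1 ≡ 98 (mod 481)
98^2 ≡ 465 (mod 481)
98^3 ≡ 356 (mod 481)
98^4 ≡ 256 (mod 481)
98^6 ≡ 233 (mod 481)
98^8 ≡ 120 (mod 481)
98^9 ≡ 216 (mod 481)
98^12 ≡ 417 (mod 481)
98^16 ≡ 451 (mod 481)
98^18 ≡ 480 (mod 481)
98^24 ≡ 248 (mod 481)
98^27 ≡ 265 (mod 481)
98^36 ≡ 1 (mod 481) ✓
The smallest such exponent is 36, so the order of 98 is 36.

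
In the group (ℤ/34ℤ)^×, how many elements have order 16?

φ(34) = φ(2)·φ(17) = 1·16 = 16 = 2^4.
In a cyclic group of order 16, there are φ(d) elements of order d for each divisor d of 16, and zero for non-divisors.
16 = 2^4 divides 16, and φ(16) = 8.

8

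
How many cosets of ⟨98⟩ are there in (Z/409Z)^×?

8

By Lagrange's theorem, ord_409(98) divides φ(409) = 409 − 1 = 408 = 2^3 · 3 · 17.
Divisors of 408: 1, 2, 3, 4, 6, 8, 12, 17, 24, 34, 51, 68, 102, 136, 204, 408.
Check 98^d mod 409 for each divisor in increasing order:
98^1 ≡ 98 (mod 409)
98^2 ≡ 197 (mod 409)
98^3 ≡ 83 (mod 409)
98^4 ≡ 363 (mod 409)
98^6 ≡ 345 (mod 409)
98^8 ≡ 71 (mod 409)
98^12 ≡ 6 (mod 409)
98^17 ≡ 355 (mod 409)
98^24 ≡ 36 (mod 409)
98^34 ≡ 53 (mod 409)
98^51 ≡ 1 (mod 409) ✓
So ord_409(98) = 51, hence |⟨98⟩| = 51.
Index = |(Z/409Z)^×| / |⟨98⟩| = 408 / 51 = 8.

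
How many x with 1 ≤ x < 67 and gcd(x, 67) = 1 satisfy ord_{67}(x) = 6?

2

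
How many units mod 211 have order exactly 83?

0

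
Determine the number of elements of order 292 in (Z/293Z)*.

144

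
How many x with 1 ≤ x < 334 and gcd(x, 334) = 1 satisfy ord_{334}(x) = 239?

φ(334) = φ(2)·φ(167) = 1·166 = 166 = 2 · 83.
(Z/334Z)^× is cyclic (|G| = 166); a cyclic group of order m has exactly φ(d) elements of each order d | m, and none otherwise.
239 does not divide 166, so no element of (Z/334Z)^× has order 239.

0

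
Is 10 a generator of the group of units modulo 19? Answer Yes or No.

φ(19) = 19 − 1 = 18 = 2 · 3^2.
An element g generates (Z/19Z)^× iff g^(18/q) ≢ 1 (mod 19) for each prime q ∈ {2, 3}.
10^9 ≡ 18 (mod 19)  [q = 2: ≢ 1 ✓]
10^6 ≡ 11 (mod 19)  [q = 3: ≢ 1 ✓]
All checks pass, so 10 has order 18 and is a primitive root modulo 19.

Yes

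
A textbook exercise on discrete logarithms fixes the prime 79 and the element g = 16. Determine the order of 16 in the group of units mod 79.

39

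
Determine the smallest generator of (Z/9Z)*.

2

φ(9) = φ(3^2) = 3·(3−1) = 6 = 2 · 3.
g is a primitive root iff g^(6/q) ≢ 1 (mod 9) for each prime q ∈ {2, 3}.
g = 2: 2^3 ≡ 8; 2^2 ≡ 4 — none is 1, so 2 is a primitive root.
The smallest primitive root modulo 9 is 2.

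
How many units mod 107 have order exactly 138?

0

φ(107) = 107 − 1 = 106 = 2 · 53.
In a cyclic group of order 106, there are φ(d) elements of order d for each divisor d of 106, and zero for non-divisors.
138 does not divide 106, so no element of (Z/107Z)^× has order 138.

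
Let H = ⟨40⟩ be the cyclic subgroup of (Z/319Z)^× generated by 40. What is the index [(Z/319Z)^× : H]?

By Lagrange's theorem, ord_319(40) divides φ(319) = φ(11·29) = (11−1)·(29−1) = 10·28 = 280 = 2^3 · 5 · 7.
Divisors of 280: 1, 2, 4, 5, 7, 8, 10, 14, 20, 28, 35, 40, 56, 70, 140, 280.
Test each divisor d:
40^1 ≡ 40
40^2 ≡ 5
40^4 ≡ 25
40^5 ≡ 43
40^7 ≡ 215
40^8 ≡ 306
40^10 ≡ 254
40^14 ≡ 289
40^20 ≡ 78
40^28 ≡ 262
40^35 ≡ 186
40^40 ≡ 23
40^56 ≡ 59
40^70 ≡ 144
40^140 ≡ 1
Thus |⟨40⟩| = ord(40) = 140.
The index is φ(319) / ord(40) = 280 / 140 = 2.

2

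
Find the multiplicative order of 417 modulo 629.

The order of 417 must divide φ(629) = φ(17·37) = (17−1)·(37−1) = 16·36 = 576 = 2^6 · 3^2.
Divisors of 576: 1, 2, 3, 4, 6, 8, 9, 12, 16, 18, 24, 32, 36, 48, 64, 72, 96, 144, 192, 288, 576.
Compute 417^d (mod 629) for the divisors d until we hit 1:
417^1 ≡ 417 (mod 629)
417^2 ≡ 285 (mod 629)
417^3 ≡ 593 (mod 629)
417^4 ≡ 84 (mod 629)
417^6 ≡ 38 (mod 629)
417^8 ≡ 137 (mod 629)
417^9 ≡ 519 (mod 629)
417^12 ≡ 186 (mod 629)
417^16 ≡ 528 (mod 629)
417^18 ≡ 149 (mod 629)
417^24 ≡ 1 (mod 629) ✓
Hence ord(417) = 24.

24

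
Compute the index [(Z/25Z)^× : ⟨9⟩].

The order of 9 must divide φ(25) = φ(5^2) = 5·(5−1) = 20 = 2^2 · 5.
Divisors of 20: 1, 2, 4, 5, 10, 20.
Check 9^d mod 25 for each divisor in increasing order:
9^1 ≡ 9 (mod 25)
9^2 ≡ 6 (mod 25)
9^4 ≡ 11 (mod 25)
9^5 ≡ 24 (mod 25)
9^10 ≡ 1 (mod 25) ✓
The order of 9 is 10, so the subgroup it generates has 10 elements.
Index = |(Z/25Z)^×| / |⟨9⟩| = 20 / 10 = 2.

2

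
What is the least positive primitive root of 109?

φ(109) = 109 − 1 = 108 = 2^2 · 3^3.
Test candidates g = 2, 3, … against the prime factors q ∈ {2, 3} of φ(109): g is a generator iff g^(108/q) ≢ 1 for every such q.
g = 2: 2^54 ≡ 108; 2^36 ≡ 1 — hits 1, so not a primitive root.
g = 3: 3^54 ≡ 1 — hits 1, so not a primitive root.
g = 4: 4^54 ≡ 1 — hits 1, so not a primitive root.
g = 5: 5^54 ≡ 1 — hits 1, so not a primitive root.
g = 6: 6^54 ≡ 108; 6^36 ≡ 63 — none is 1, so 6 is a primitive root.
The smallest primitive root modulo 109 is 6.

6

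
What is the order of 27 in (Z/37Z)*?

6

Since 27 ∈ (Z/37Z)^×, its order divides φ(37) = 37 − 1 = 36 = 2^2 · 3^2.
Divisors of 36: 1, 2, 3, 4, 6, 9, 12, 18, 36.
Evaluate successive powers at the divisors of 36:
27^1 ≡ 27 (mod 37)
27^2 ≡ 26 (mod 37)
27^3 ≡ 36 (mod 37)
27^4 ≡ 10 (mod 37)
27^6 ≡ 1 (mod 37) ✓
The smallest such exponent is 6, so the order of 27 is 6.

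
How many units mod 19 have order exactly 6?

φ(19) = 19 − 1 = 18 = 2 · 3^2.
Since (Z/19Z)^× is cyclic of order 18, the number of elements of order d is φ(d) when d | 18 and 0 otherwise.
6 = 2 · 3 divides 18, and φ(6) = 2.

2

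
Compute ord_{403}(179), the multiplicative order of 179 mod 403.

The order of 179 must divide φ(403) = φ(13·31) = (13−1)·(31−1) = 12·30 = 360 = 2^3 · 3^2 · 5.
Divisors of 360: 1, 2, 3, 4, 5, 6, 8, 9, 10, 12, 15, 18, 20, 24, 30, 36, 40, 45, 60, 72, 90, 120, 180, 360.
Compute 179^d (mod 403) for the divisors d until we hit 1:
179^1 ≡ 179
179^2 ≡ 204
179^3 ≡ 246
179^4 ≡ 107
179^5 ≡ 212
179^6 ≡ 66
179^8 ≡ 165
179^9 ≡ 116
179^10 ≡ 211
179^12 ≡ 326
179^15 ≡ 402
179^18 ≡ 157
179^20 ≡ 191
179^24 ≡ 287
179^30 ≡ 1
The smallest such exponent is 30, so the order of 179 is 30.

30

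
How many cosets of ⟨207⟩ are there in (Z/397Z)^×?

6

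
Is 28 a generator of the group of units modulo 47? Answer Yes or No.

φ(47) = 47 − 1 = 46 = 2 · 23.
It suffices to check that the order of 28 is not a proper divisor of 46: compute 28^(46/q) for q ∈ {2, 23}.
28^23 ≡ 1 (mod 47)  [q = 2: ≡ 1 ✗]
28^2 ≡ 32 (mod 47)  [q = 23: ≢ 1 ✓]
28^23 ≡ 1 shows ord(28) | 23, strictly less than φ(47); not a primitive root.

No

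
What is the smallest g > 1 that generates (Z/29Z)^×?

2

φ(29) = 29 − 1 = 28 = 2^2 · 7.
g is a primitive root iff g^(28/q) ≢ 1 (mod 29) for each prime q ∈ {2, 7}.
g = 2: 2^14 ≡ 28; 2^4 ≡ 16 — none is 1, so 2 is a primitive root.
So 2 is the smallest generator of (Z/29Z)^×.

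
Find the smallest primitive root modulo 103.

φ(103) = 103 − 1 = 102 = 2 · 3 · 17.
Test candidates g = 2, 3, … against the prime factors q ∈ {2, 3, 17} of φ(103): g is a generator iff g^(102/q) ≢ 1 for every such q.
g = 2: 2^51 ≡ 1 — hits 1, so not a primitive root.
g = 3: 3^51 ≡ 102; 3^34 ≡ 1 — hits 1, so not a primitive root.
g = 4: 4^51 ≡ 1 — hits 1, so not a primitive root.
g = 5: 5^51 ≡ 102; 5^34 ≡ 56; 5^6 ≡ 72 — none is 1, so 5 is a primitive root.
Hence the least primitive root of 103 is 5.

5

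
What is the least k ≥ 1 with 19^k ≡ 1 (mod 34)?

8

Since 19 ∈ (Z/34Z)^×, its order divides φ(34) = φ(2)·φ(17) = 1·16 = 16 = 2^4.
Divisors of 16: 1, 2, 4, 8, 16.
Evaluate successive powers at the divisors of 16:
19^1 ≡ 19 (mod 34)
19^2 ≡ 21 (mod 34)
19^4 ≡ 33 (mod 34)
19^8 ≡ 1 (mod 34) ✓
The smallest such exponent is 8, so the order of 19 is 8.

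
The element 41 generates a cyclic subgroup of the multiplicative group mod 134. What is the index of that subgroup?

1

ord(41) | φ(134) = φ(2)·φ(67) = 1·66 = 66 = 2 · 3 · 11.
Divisors of 66: 1, 2, 3, 6, 11, 22, 33, 66.
Evaluate successive powers at the divisors of 66:
41^1 ≡ 41 (mod 134)
41^2 ≡ 73 (mod 134)
41^3 ≡ 45 (mod 134)
41^6 ≡ 15 (mod 134)
41^11 ≡ 97 (mod 134)
41^22 ≡ 29 (mod 134)
41^33 ≡ 133 (mod 134)
41^66 ≡ 1 (mod 134) ✓
The order of 41 is 66, so the subgroup it generates has 66 elements.
The index is φ(134) / ord(41) = 66 / 66 = 1.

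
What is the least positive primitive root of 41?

6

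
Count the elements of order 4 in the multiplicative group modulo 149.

2

φ(149) = 149 − 1 = 148 = 2^2 · 37.
(Z/149Z)^× is cyclic (|G| = 148); a cyclic group of order m has exactly φ(d) elements of each order d | m, and none otherwise.
4 = 2^2 divides 148, and φ(4) = 2.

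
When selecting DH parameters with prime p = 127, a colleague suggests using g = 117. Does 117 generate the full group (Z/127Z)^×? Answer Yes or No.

φ(127) = 127 − 1 = 126 = 2 · 3^2 · 7.
Test 117^(126/q) mod 127 for each prime factor q of 126:
117^63 ≡ 1 (mod 127)  [q = 2: ≡ 1 ✗]
117^42 ≡ 1 (mod 127)  [q = 3: ≡ 1 ✗]
117^18 ≡ 8 (mod 127)  [q = 7: ≢ 1 ✓]
Since 117^63 ≡ 1, the order of 117 divides 63 < 126, so 117 is not a primitive root.

No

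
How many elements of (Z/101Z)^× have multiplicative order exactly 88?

φ(101) = 101 − 1 = 100 = 2^2 · 5^2.
(Z/101Z)^× is cyclic (|G| = 100); a cyclic group of order m has exactly φ(d) elements of each order d | m, and none otherwise.
88 does not divide 100, so no element of (Z/101Z)^× has order 88.

0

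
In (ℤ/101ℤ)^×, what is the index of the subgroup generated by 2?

The order of 2 must divide φ(101) = 101 − 1 = 100 = 2^2 · 5^2.
Divisors of 100: 1, 2, 4, 5, 10, 20, 25, 50, 100.
Test each divisor d:
2^1 ≡ 2
2^2 ≡ 4
2^4 ≡ 16
2^5 ≡ 32
2^10 ≡ 14
2^20 ≡ 95
2^25 ≡ 10
2^50 ≡ 100
2^100 ≡ 1
So ord_101(2) = 100, hence |⟨2⟩| = 100.
Index = |(Z/101Z)^×| / |⟨2⟩| = 100 / 100 = 1.

1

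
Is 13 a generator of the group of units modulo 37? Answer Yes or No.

Yes

φ(37) = 37 − 1 = 36 = 2^2 · 3^2.
13 is a primitive root mod 37 iff 13^(φ(37)/q) ≢ 1 for every prime q | φ(37), i.e. q ∈ {2, 3}.
13^18 ≡ 36 (mod 37)  [q = 2: ≢ 1 ✓]
13^12 ≡ 10 (mod 37)  [q = 3: ≢ 1 ✓]
None equal 1, so ord_37(13) = 36: 13 is a primitive root.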